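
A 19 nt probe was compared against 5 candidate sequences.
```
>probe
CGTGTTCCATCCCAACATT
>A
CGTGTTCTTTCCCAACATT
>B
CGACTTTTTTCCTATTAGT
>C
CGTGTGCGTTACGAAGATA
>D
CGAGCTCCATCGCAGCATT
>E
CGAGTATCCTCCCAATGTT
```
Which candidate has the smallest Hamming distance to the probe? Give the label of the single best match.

A

A differs at 2 positions; B differs at 9 positions; C differs at 7 positions; D differs at 4 positions; E differs at 6 positions. The closest is A.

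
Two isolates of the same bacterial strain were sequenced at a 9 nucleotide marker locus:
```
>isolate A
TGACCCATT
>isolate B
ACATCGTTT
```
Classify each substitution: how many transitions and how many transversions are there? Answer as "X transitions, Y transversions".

1 transition, 4 transversions

Transitions (purine↔purine or pyrimidine↔pyrimidine): 4 C→T.
Transversions (purine↔pyrimidine): 1 T→A, 2 G→C, 6 C→G, 7 A→T.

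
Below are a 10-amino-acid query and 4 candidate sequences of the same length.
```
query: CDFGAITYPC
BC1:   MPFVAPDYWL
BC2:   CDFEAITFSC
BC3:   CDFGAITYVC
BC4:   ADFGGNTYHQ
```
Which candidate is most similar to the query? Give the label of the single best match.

BC3

Hamming distances to query — BC1: 7; BC2: 3; BC3: 1; BC4: 5.
Smallest is BC3 with 1 mismatch.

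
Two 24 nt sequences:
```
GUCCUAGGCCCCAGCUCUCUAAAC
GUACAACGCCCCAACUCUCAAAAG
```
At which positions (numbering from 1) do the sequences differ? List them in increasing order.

Differences at position 3 (C→A), position 5 (U→A), position 7 (G→C), position 14 (G→A), position 20 (U→A), position 24 (C→G).

3, 5, 7, 14, 20, 24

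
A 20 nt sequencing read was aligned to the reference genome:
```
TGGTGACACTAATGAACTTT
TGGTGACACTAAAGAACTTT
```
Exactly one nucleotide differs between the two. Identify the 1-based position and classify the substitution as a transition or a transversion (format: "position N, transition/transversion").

Position 13 changes T→A. T is a pyrimidine and A is a purine, so this is a transversion.

position 13, transversion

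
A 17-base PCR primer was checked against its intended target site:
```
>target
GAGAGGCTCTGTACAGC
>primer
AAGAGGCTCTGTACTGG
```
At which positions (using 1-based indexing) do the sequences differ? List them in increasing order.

1, 15, 17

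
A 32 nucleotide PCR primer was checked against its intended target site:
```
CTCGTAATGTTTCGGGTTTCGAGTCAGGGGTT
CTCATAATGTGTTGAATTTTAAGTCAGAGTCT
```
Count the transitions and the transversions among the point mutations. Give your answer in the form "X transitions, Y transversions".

8 transitions, 2 transversions

Mismatches (1-based):
base 4: G→A (purine→purine, transition)
base 11: T→G (pyrimidine→purine, transversion)
base 13: C→T (pyrimidine→pyrimidine, transition)
base 15: G→A (purine→purine, transition)
base 16: G→A (purine→purine, transition)
base 20: C→T (pyrimidine→pyrimidine, transition)
base 21: G→A (purine→purine, transition)
base 28: G→A (purine→purine, transition)
base 30: G→T (purine→pyrimidine, transversion)
base 31: T→C (pyrimidine→pyrimidine, transition)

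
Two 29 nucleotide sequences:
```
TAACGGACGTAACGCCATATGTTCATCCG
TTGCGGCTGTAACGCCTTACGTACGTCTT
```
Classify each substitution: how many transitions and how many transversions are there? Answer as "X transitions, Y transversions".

5 transitions, 5 transversions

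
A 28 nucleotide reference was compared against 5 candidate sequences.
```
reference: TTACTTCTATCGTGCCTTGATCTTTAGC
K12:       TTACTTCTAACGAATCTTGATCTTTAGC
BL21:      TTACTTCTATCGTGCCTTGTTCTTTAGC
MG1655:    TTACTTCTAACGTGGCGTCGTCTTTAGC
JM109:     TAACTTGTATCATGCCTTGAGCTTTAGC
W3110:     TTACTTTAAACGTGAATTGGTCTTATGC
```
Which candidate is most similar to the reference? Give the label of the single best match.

Hamming distances to reference — K12: 4; BL21: 1; MG1655: 5; JM109: 4; W3110: 8.
Smallest is BL21 with 1 mismatch.

BL21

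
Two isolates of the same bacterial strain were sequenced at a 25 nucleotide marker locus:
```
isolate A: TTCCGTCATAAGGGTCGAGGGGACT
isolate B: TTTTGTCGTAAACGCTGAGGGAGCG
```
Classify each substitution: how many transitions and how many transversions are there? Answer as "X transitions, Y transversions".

Transitions (purine↔purine or pyrimidine↔pyrimidine): 3 C→T, 4 C→T, 8 A→G, 12 G→A, 15 T→C, 16 C→T, 22 G→A, 23 A→G.
Transversions (purine↔pyrimidine): 13 G→C, 25 T→G.

8 transitions, 2 transversions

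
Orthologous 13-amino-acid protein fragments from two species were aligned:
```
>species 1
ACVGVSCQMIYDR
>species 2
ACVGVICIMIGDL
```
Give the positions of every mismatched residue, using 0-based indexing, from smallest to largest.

5, 7, 10, 12

Differences at position 5 (S→I), position 7 (Q→I), position 10 (Y→G), position 12 (R→L).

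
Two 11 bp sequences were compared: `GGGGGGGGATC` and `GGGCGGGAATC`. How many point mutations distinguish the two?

Comparing position by position, 2 positions differ: 4 (G/C), 8 (G/A).

2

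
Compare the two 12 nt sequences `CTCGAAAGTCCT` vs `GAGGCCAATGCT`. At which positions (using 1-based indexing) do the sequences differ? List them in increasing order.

Differences at position 1 (C→G), position 2 (T→A), position 3 (C→G), position 5 (A→C), position 6 (A→C), position 8 (G→A), position 10 (C→G).

1, 2, 3, 5, 6, 8, 10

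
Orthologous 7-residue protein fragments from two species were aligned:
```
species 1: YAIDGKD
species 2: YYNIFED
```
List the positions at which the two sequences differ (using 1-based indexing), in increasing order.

2, 3, 4, 5, 6

Scanning 1-based: 2: A/Y; 3: I/N; 4: D/I; 5: G/F; 6: K/E.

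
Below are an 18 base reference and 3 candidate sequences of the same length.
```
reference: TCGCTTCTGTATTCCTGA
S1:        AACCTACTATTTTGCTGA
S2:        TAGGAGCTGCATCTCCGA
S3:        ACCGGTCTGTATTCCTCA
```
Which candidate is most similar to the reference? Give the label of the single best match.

S3

Hamming distances to reference — S1: 7; S2: 8; S3: 5.
Smallest is S3 with 5 mismatches.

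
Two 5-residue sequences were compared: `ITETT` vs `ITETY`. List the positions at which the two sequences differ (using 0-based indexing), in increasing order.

4

Scanning 0-based: 4: T/Y.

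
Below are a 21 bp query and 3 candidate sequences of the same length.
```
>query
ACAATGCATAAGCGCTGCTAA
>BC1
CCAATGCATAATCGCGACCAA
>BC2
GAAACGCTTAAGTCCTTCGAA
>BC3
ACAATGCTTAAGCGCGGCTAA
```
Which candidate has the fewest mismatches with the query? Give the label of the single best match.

Hamming distances to query — BC1: 5; BC2: 8; BC3: 2.
Smallest is BC3 with 2 mismatches.

BC3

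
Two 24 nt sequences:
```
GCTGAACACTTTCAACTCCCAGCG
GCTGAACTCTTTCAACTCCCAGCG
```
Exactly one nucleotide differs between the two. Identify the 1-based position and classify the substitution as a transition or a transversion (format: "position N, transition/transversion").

position 8, transversion

The sequences differ only at position 8: A→T (purine→pyrimidine), a transversion.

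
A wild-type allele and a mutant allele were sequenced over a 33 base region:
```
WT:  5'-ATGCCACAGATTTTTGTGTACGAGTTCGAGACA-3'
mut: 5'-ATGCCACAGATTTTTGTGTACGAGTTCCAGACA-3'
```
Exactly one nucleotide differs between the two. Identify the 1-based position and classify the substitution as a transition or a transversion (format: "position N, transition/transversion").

position 28, transversion

Position 28 changes G→C. G is a purine and C is a pyrimidine, so this is a transversion.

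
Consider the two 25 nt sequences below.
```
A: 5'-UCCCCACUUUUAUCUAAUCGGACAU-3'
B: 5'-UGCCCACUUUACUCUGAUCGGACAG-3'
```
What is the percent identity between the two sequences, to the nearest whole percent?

80%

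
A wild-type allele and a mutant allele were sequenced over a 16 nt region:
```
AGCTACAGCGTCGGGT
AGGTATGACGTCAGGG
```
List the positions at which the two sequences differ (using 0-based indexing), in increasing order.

2, 5, 6, 7, 12, 15

Scanning 0-based: 2: C/G; 5: C/T; 6: A/G; 7: G/A; 12: G/A; 15: T/G.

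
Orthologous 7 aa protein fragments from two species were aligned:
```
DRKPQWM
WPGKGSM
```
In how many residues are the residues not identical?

6

The sequences differ at residues 1, 2, 3, 4, 5, 6 (1-based) — 6 in total.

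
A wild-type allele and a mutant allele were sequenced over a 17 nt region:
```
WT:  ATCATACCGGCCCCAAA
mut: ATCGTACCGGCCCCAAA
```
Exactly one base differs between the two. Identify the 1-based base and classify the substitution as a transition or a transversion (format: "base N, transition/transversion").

base 4, transition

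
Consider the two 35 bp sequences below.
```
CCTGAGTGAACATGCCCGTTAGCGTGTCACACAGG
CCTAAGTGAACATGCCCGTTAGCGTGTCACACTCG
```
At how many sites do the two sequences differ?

3

Mismatches (1-based): site 4: G→A; site 33: A→T; site 34: G→C.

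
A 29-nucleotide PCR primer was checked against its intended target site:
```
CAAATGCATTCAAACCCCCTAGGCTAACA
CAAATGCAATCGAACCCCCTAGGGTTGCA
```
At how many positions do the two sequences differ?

5

Comparing position by position, 5 positions differ: 9 (T/A), 12 (A/G), 24 (C/G), 26 (A/T), 27 (A/G).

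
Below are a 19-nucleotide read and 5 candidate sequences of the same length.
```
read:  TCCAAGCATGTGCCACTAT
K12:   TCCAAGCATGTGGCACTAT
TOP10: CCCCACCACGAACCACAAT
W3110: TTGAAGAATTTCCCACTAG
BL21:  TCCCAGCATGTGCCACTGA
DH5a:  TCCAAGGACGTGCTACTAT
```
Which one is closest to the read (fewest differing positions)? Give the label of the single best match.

K12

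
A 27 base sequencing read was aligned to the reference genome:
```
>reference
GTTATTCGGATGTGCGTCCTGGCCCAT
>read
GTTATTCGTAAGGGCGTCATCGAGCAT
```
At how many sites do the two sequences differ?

7

The sequences differ at sites 9, 11, 13, 19, 21, 23, 24 (1-based) — 7 in total.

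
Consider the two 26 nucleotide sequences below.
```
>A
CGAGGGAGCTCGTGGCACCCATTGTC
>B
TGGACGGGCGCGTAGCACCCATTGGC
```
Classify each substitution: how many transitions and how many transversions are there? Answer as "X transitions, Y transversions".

Transitions (purine↔purine or pyrimidine↔pyrimidine): 1 C→T, 3 A→G, 4 G→A, 7 A→G, 14 G→A.
Transversions (purine↔pyrimidine): 5 G→C, 10 T→G, 25 T→G.

5 transitions, 3 transversions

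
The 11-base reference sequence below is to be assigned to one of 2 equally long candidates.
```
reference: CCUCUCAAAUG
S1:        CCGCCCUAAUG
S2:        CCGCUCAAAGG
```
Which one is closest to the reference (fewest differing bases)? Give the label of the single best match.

S1 differs at 3 bases; S2 differs at 2 bases. The closest is S2.

S2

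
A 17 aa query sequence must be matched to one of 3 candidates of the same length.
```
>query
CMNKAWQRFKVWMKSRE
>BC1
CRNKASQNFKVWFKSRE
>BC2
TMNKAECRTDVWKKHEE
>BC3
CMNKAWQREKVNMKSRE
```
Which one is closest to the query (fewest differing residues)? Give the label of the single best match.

BC3

BC1 differs at 4 residues; BC2 differs at 8 residues; BC3 differs at 2 residues. The closest is BC3.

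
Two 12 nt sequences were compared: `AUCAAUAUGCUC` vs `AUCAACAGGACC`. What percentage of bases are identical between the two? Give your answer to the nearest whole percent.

67%

Mismatches at positions 6, 8, 10, 11 (1-based): 4 of 12.
Identical positions: 8/12 = 66.67% → 67%.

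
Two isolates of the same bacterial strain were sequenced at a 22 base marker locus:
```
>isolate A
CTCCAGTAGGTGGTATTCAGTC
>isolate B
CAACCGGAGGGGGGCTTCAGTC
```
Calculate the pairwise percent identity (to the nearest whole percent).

68%

Mismatches at positions 2, 3, 5, 7, 11, 14, 15 (1-based): 7 of 22.
Identical positions: 15/22 = 68.18% → 68%.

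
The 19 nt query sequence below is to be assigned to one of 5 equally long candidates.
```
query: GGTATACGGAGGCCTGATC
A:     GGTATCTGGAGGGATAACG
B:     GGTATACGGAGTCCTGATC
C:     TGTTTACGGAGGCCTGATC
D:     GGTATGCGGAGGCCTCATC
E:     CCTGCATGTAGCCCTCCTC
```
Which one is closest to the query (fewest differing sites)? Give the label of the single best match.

B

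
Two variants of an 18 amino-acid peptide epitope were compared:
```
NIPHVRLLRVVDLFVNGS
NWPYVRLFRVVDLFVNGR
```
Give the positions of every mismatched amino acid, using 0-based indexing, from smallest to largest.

1, 3, 7, 17

Differences at position 1 (I→W), position 3 (H→Y), position 7 (L→F), position 17 (S→R).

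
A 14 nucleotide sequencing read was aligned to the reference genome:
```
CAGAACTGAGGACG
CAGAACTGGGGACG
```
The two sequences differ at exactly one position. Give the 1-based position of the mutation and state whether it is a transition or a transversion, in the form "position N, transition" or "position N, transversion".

The sequences differ only at position 9: A→G (purine→purine), a transition.

position 9, transition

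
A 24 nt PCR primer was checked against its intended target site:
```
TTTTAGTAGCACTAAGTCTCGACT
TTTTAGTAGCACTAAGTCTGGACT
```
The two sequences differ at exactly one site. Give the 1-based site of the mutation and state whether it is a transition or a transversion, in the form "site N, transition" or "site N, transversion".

site 20, transversion

The sequences differ only at site 20: C→G (pyrimidine→purine), a transversion.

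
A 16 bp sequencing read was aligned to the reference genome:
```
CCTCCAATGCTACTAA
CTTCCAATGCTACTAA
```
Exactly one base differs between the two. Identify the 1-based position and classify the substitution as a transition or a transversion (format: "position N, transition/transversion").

position 2, transition

Position 2 changes C→T. C is a pyrimidine and T is a pyrimidine, so this is a transition.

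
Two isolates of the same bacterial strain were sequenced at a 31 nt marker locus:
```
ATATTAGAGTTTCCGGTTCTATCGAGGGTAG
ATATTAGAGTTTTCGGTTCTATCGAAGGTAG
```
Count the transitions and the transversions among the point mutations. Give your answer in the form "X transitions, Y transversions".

2 transitions, 0 transversions

Mismatches (1-based):
base 13: C→T (pyrimidine→pyrimidine, transition)
base 26: G→A (purine→purine, transition)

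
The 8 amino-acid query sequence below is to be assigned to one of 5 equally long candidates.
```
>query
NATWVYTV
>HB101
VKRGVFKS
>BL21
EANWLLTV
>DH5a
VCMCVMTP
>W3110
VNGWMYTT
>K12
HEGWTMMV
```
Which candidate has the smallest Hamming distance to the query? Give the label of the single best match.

BL21

Hamming distances to query — HB101: 7; BL21: 4; DH5a: 6; W3110: 5; K12: 6.
Smallest is BL21 with 4 mismatches.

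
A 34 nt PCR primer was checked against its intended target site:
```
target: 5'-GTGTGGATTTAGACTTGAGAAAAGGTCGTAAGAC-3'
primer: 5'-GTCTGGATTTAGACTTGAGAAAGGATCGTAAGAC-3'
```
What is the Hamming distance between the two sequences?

Mismatches (1-based): site 3: G→C; site 23: A→G; site 25: G→A.

3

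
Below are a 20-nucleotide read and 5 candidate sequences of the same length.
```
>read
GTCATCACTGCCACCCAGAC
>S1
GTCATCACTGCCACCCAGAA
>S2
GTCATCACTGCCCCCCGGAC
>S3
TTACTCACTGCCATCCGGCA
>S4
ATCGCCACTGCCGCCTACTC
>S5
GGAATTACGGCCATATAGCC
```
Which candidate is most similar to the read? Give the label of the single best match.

S1

Hamming distances to read — S1: 1; S2: 2; S3: 7; S4: 7; S5: 8.
Smallest is S1 with 1 mismatch.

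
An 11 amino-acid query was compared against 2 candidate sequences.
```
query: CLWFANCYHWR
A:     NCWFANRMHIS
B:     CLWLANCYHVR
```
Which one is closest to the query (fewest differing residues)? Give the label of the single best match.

A differs at 6 residues; B differs at 2 residues. The closest is B.

B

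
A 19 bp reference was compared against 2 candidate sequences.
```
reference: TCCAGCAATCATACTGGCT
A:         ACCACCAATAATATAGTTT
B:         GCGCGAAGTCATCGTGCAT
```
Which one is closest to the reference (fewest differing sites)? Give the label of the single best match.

A differs at 7 sites; B differs at 9 sites. The closest is A.

A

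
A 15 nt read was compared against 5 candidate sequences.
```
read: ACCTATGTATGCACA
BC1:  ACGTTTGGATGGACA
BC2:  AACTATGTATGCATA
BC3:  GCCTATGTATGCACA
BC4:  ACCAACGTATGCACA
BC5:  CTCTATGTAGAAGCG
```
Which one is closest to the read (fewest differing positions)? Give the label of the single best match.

BC1 differs at 4 positions; BC2 differs at 2 positions; BC3 differs at 1 position; BC4 differs at 2 positions; BC5 differs at 7 positions. The closest is BC3.

BC3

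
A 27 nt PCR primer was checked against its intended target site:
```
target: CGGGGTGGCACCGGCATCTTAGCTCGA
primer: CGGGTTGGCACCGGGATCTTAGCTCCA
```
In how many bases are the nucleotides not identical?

3

Mismatches (1-based): base 5: G→T; base 15: C→G; base 26: G→C.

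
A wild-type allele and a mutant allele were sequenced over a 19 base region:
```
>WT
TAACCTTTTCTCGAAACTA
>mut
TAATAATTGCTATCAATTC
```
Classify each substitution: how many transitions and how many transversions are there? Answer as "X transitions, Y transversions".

Transitions (purine↔purine or pyrimidine↔pyrimidine): 4 C→T, 17 C→T.
Transversions (purine↔pyrimidine): 5 C→A, 6 T→A, 9 T→G, 12 C→A, 13 G→T, 14 A→C, 19 A→C.

2 transitions, 7 transversions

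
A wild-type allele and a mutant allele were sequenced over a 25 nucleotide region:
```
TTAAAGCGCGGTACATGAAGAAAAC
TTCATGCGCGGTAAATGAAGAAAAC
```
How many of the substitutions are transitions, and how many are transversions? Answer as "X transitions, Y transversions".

Mismatches (1-based):
position 3: A→C (purine→pyrimidine, transversion)
position 5: A→T (purine→pyrimidine, transversion)
position 14: C→A (pyrimidine→purine, transversion)

0 transitions, 3 transversions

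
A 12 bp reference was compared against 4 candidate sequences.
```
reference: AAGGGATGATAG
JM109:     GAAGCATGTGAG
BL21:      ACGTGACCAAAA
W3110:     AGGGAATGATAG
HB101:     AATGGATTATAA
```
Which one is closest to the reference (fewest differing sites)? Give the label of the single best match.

W3110

Hamming distances to reference — JM109: 5; BL21: 6; W3110: 2; HB101: 3.
Smallest is W3110 with 2 mismatches.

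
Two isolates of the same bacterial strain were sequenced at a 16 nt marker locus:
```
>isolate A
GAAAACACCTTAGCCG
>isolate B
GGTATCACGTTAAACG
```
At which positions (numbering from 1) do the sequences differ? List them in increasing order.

Scanning 1-based: 2: A/G; 3: A/T; 5: A/T; 9: C/G; 13: G/A; 14: C/A.

2, 3, 5, 9, 13, 14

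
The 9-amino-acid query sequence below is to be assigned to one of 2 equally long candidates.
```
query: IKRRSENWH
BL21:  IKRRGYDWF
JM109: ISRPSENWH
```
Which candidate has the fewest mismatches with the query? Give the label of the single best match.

BL21 differs at 4 residues; JM109 differs at 2 residues. The closest is JM109.

JM109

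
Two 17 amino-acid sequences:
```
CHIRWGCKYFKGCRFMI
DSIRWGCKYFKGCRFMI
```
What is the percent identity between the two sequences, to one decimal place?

88.2%

2 positions differ (1, 2), so 15 of 17 match: 15/17 = 88.24%.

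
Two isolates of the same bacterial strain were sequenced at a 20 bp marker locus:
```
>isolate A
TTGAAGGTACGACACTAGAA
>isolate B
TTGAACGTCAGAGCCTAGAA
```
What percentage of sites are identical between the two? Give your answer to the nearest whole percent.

75%

5 positions differ (6, 9, 10, 13, 14), so 15 of 20 match: 15/20 = 75%.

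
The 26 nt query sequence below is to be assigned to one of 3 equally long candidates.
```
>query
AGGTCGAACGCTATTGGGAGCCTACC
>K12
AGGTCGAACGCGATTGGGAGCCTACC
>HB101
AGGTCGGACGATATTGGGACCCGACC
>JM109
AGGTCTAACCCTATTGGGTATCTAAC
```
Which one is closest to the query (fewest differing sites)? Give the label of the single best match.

Hamming distances to query — K12: 1; HB101: 4; JM109: 6.
Smallest is K12 with 1 mismatch.

K12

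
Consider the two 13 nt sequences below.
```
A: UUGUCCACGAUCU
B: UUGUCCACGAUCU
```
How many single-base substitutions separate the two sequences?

The two sequences are identical at every position.

0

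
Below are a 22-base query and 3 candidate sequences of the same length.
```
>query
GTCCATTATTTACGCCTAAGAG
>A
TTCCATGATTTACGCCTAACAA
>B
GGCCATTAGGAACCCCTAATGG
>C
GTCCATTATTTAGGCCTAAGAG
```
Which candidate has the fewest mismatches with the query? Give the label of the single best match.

A differs at 4 bases; B differs at 7 bases; C differs at 1 base. The closest is C.

C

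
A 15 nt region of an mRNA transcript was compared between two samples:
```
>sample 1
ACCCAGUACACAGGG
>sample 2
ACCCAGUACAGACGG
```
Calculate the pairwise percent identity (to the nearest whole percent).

87%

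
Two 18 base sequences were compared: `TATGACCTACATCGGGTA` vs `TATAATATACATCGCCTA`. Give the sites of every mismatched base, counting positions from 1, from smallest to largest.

4, 6, 7, 15, 16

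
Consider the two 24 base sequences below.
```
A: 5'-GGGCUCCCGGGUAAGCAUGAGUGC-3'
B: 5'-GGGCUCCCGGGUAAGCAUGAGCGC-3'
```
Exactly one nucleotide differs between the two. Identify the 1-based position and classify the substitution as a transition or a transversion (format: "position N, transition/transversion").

Position 22 changes U→C. U is a pyrimidine and C is a pyrimidine, so this is a transition.

position 22, transition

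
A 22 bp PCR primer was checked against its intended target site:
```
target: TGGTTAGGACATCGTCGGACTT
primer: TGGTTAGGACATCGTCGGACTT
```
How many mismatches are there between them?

0

No positions differ; the sequences are identical.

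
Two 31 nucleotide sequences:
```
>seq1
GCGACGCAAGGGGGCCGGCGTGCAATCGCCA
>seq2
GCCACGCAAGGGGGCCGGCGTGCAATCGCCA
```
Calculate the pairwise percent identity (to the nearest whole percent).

97%

Mismatch at position 3 (1-based): 1 of 31.
Identical positions: 30/31 = 96.77% → 97%.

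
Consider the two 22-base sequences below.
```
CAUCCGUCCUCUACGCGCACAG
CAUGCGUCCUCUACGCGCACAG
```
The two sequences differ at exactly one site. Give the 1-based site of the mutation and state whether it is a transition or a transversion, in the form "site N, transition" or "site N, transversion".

site 4, transversion

Site 4 changes C→G. C is a pyrimidine and G is a purine, so this is a transversion.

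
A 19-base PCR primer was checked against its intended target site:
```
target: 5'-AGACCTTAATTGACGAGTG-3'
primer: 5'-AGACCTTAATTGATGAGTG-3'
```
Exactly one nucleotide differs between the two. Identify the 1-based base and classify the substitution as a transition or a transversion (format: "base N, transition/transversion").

base 14, transition

Base 14 changes C→T. C is a pyrimidine and T is a pyrimidine, so this is a transition.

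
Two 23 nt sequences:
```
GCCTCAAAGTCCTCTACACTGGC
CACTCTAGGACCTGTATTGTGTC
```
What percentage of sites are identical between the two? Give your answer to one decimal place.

56.5%

10 positions differ (1, 2, 6, 8, 10, 14, 17, 18, 19, 22), so 13 of 23 match: 13/23 = 56.52%.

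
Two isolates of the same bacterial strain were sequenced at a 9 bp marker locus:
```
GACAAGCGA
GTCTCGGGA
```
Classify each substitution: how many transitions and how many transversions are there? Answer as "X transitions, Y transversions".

0 transitions, 4 transversions

Transitions (purine↔purine or pyrimidine↔pyrimidine): none.
Transversions (purine↔pyrimidine): 2 A→T, 4 A→T, 5 A→C, 7 C→G.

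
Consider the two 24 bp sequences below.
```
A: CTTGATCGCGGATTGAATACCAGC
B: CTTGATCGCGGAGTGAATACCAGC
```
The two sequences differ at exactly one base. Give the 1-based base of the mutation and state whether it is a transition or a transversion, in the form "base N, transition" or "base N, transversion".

base 13, transversion

The sequences differ only at base 13: T→G (pyrimidine→purine), a transversion.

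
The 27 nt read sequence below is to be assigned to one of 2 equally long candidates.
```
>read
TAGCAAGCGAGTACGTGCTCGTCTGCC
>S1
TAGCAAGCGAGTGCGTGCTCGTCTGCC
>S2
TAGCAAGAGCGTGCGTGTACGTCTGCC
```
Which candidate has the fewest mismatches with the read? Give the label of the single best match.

S1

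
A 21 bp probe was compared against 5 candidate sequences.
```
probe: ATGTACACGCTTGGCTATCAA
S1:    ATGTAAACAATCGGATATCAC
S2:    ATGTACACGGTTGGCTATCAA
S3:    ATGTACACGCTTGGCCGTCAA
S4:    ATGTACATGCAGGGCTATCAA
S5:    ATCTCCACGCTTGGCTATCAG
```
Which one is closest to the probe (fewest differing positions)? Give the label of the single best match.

Hamming distances to probe — S1: 6; S2: 1; S3: 2; S4: 3; S5: 3.
Smallest is S2 with 1 mismatch.

S2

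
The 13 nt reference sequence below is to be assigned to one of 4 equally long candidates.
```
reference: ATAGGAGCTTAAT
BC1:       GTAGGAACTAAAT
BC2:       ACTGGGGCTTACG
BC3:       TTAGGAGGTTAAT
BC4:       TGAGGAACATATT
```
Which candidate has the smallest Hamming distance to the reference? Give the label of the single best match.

BC3

BC1 differs at 3 sites; BC2 differs at 5 sites; BC3 differs at 2 sites; BC4 differs at 5 sites. The closest is BC3.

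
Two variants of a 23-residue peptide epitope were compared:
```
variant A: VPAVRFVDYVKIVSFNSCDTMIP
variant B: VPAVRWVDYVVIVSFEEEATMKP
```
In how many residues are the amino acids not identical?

7

The sequences differ at residues 6, 11, 16, 17, 18, 19, 22 (1-based) — 7 in total.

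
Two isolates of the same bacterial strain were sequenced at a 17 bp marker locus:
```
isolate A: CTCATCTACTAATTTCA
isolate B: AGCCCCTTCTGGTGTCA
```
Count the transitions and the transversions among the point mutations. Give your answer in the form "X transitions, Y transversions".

Transitions (purine↔purine or pyrimidine↔pyrimidine): 5 T→C, 11 A→G, 12 A→G.
Transversions (purine↔pyrimidine): 1 C→A, 2 T→G, 4 A→C, 8 A→T, 14 T→G.

3 transitions, 5 transversions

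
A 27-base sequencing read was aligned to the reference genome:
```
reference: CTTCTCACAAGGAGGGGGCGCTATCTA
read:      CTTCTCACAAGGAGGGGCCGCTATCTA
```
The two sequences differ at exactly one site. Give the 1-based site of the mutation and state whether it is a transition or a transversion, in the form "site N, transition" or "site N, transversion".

Site 18 changes G→C. G is a purine and C is a pyrimidine, so this is a transversion.

site 18, transversion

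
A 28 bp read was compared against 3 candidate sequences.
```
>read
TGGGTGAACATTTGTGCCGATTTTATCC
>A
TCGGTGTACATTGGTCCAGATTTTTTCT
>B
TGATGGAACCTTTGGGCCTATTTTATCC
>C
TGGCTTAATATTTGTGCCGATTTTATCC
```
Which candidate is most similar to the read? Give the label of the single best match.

C

Hamming distances to read — A: 7; B: 6; C: 3.
Smallest is C with 3 mismatches.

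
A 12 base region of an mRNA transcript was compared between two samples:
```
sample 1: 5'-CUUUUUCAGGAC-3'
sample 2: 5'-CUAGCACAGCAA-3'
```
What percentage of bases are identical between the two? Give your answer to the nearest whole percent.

6 positions differ (3, 4, 5, 6, 10, 12), so 6 of 12 match: 6/12 = 50%.

50%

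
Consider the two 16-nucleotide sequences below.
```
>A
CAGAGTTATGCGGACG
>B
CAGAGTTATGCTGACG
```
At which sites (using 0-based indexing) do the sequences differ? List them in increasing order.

11

Differences at site 11 (G→T).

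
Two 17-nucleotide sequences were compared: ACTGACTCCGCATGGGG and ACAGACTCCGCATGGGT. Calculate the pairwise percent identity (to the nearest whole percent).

88%

2 positions differ (3, 17), so 15 of 17 match: 15/17 = 88.24%.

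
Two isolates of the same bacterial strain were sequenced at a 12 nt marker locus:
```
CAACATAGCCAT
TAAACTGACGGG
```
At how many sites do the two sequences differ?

8

Comparing position by position, 8 sites differ: 1 (C/T), 4 (C/A), 5 (A/C), 7 (A/G), 8 (G/A), 10 (C/G), 11 (A/G), 12 (T/G).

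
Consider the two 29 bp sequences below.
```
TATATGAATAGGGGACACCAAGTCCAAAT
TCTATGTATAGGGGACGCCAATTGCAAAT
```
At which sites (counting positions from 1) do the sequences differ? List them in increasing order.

2, 7, 17, 22, 24

Differences at site 2 (A→C), site 7 (A→T), site 17 (A→G), site 22 (G→T), site 24 (C→G).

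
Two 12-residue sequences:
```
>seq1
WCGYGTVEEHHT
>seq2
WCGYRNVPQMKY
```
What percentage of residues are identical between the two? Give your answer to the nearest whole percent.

42%

Mismatches at positions 5, 6, 8, 9, 10, 11, 12 (1-based): 7 of 12.
Identical positions: 5/12 = 41.67% → 42%.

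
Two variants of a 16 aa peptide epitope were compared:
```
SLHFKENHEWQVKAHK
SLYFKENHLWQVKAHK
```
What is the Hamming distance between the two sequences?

2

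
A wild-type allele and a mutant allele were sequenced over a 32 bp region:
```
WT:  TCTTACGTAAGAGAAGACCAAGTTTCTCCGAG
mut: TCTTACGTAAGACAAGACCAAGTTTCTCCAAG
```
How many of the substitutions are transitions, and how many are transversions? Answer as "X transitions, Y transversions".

Transitions (purine↔purine or pyrimidine↔pyrimidine): 30 G→A.
Transversions (purine↔pyrimidine): 13 G→C.

1 transition, 1 transversion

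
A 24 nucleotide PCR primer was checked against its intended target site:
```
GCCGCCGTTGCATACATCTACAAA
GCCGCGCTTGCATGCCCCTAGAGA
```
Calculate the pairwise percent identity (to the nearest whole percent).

71%

Mismatches at positions 6, 7, 14, 16, 17, 21, 23 (1-based): 7 of 24.
Identical positions: 17/24 = 70.83% → 71%.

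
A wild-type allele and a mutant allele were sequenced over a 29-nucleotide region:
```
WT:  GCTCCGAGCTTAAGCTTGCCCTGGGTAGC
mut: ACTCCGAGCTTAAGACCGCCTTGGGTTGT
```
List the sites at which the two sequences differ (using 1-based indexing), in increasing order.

1, 15, 16, 17, 21, 27, 29

Scanning 1-based: 1: G/A; 15: C/A; 16: T/C; 17: T/C; 21: C/T; 27: A/T; 29: C/T.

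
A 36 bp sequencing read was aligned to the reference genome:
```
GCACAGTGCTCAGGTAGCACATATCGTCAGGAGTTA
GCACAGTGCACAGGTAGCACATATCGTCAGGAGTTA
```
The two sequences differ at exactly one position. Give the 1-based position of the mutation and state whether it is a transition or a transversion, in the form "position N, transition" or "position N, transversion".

The sequences differ only at position 10: T→A (pyrimidine→purine), a transversion.

position 10, transversion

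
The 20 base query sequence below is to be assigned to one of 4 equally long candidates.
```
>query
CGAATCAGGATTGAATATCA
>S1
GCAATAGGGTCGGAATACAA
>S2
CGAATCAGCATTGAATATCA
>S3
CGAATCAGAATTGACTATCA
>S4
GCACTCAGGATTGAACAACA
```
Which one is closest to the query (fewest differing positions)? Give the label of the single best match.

S2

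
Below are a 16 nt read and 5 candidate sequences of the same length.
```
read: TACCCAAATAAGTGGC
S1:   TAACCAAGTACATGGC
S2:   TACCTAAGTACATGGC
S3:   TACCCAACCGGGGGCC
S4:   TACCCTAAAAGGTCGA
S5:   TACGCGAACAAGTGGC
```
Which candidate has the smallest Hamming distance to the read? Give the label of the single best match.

S5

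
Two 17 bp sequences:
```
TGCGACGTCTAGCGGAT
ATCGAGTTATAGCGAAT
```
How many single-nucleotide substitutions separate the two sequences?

The sequences differ at positions 1, 2, 6, 7, 9, 15 (1-based) — 6 in total.

6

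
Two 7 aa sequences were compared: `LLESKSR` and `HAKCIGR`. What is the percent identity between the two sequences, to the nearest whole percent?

Mismatches at positions 1, 2, 3, 4, 5, 6 (1-based): 6 of 7.
Identical positions: 1/7 = 14.29% → 14%.

14%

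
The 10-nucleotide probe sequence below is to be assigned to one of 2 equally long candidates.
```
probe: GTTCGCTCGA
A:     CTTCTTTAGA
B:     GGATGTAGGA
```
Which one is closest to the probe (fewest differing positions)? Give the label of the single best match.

A

A differs at 4 positions; B differs at 6 positions. The closest is A.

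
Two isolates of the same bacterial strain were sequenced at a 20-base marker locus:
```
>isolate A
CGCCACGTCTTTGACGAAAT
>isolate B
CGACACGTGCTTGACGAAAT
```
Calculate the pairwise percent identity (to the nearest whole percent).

85%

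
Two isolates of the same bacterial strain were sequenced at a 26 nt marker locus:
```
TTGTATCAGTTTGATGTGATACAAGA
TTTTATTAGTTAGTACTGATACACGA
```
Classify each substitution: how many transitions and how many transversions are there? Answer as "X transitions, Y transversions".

Mismatches (1-based):
base 3: G→T (purine→pyrimidine, transversion)
base 7: C→T (pyrimidine→pyrimidine, transition)
base 12: T→A (pyrimidine→purine, transversion)
base 14: A→T (purine→pyrimidine, transversion)
base 15: T→A (pyrimidine→purine, transversion)
base 16: G→C (purine→pyrimidine, transversion)
base 24: A→C (purine→pyrimidine, transversion)

1 transition, 6 transversions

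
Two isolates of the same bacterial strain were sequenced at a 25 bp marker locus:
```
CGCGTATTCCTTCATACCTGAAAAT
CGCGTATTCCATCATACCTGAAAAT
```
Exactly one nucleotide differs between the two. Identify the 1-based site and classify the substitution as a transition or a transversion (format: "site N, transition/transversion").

Site 11 changes T→A. T is a pyrimidine and A is a purine, so this is a transversion.

site 11, transversion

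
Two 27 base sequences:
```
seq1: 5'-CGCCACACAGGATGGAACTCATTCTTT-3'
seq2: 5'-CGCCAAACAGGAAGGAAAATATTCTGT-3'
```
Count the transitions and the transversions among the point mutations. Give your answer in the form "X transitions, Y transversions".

1 transition, 5 transversions

Mismatches (1-based):
base 6: C→A (pyrimidine→purine, transversion)
base 13: T→A (pyrimidine→purine, transversion)
base 18: C→A (pyrimidine→purine, transversion)
base 19: T→A (pyrimidine→purine, transversion)
base 20: C→T (pyrimidine→pyrimidine, transition)
base 26: T→G (pyrimidine→purine, transversion)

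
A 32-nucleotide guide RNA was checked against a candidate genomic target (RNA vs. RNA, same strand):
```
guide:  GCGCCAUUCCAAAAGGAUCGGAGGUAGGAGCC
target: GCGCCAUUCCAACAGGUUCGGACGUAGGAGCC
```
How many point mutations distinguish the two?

Comparing position by position, 3 sites differ: 13 (A/C), 17 (A/U), 23 (G/C).

3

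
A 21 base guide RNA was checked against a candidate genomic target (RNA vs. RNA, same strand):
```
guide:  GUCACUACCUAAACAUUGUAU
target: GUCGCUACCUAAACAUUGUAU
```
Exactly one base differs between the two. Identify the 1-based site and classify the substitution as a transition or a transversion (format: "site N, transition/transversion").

site 4, transition

Site 4 changes A→G. A is a purine and G is a purine, so this is a transition.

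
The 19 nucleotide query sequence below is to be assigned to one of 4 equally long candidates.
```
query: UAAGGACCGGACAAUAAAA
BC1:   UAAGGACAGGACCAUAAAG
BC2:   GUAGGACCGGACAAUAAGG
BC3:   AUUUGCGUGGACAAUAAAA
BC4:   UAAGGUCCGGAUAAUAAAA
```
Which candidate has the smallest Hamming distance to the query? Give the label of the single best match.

BC4

BC1 differs at 3 bases; BC2 differs at 4 bases; BC3 differs at 7 bases; BC4 differs at 2 bases. The closest is BC4.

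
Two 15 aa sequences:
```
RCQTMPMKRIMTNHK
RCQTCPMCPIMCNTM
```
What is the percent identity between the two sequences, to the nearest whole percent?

60%

6 positions differ (5, 8, 9, 12, 14, 15), so 9 of 15 match: 9/15 = 60%.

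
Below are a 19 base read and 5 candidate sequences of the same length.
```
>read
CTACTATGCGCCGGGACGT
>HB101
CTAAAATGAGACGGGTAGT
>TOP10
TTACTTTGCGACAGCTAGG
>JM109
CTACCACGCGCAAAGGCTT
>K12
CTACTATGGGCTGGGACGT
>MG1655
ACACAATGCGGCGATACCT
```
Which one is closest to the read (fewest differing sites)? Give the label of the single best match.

HB101 differs at 6 sites; TOP10 differs at 8 sites; JM109 differs at 7 sites; K12 differs at 2 sites; MG1655 differs at 7 sites. The closest is K12.

K12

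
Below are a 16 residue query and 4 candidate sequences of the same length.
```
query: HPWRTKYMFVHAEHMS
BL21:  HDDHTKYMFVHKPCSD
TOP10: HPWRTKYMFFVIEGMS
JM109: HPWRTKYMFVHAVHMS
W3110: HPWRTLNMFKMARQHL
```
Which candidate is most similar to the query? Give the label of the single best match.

JM109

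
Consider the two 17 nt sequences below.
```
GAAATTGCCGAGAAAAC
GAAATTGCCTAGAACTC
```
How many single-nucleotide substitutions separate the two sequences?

The sequences differ at positions 10, 15, 16 (1-based) — 3 in total.

3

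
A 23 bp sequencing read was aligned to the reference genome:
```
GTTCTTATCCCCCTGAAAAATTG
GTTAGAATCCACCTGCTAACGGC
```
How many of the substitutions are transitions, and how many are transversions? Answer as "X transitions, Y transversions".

Transitions (purine↔purine or pyrimidine↔pyrimidine): none.
Transversions (purine↔pyrimidine): 4 C→A, 5 T→G, 6 T→A, 11 C→A, 16 A→C, 17 A→T, 20 A→C, 21 T→G, 22 T→G, 23 G→C.

0 transitions, 10 transversions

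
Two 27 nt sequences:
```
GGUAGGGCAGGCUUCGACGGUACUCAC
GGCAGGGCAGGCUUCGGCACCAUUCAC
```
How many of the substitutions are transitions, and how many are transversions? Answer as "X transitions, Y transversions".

Mismatches (1-based):
site 3: U→C (pyrimidine→pyrimidine, transition)
site 17: A→G (purine→purine, transition)
site 19: G→A (purine→purine, transition)
site 20: G→C (purine→pyrimidine, transversion)
site 21: U→C (pyrimidine→pyrimidine, transition)
site 23: C→U (pyrimidine→pyrimidine, transition)

5 transitions, 1 transversion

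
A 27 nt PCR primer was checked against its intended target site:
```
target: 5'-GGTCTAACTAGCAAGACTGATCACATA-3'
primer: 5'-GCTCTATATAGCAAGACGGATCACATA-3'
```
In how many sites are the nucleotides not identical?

Comparing position by position, 4 sites differ: 2 (G/C), 7 (A/T), 8 (C/A), 18 (T/G).

4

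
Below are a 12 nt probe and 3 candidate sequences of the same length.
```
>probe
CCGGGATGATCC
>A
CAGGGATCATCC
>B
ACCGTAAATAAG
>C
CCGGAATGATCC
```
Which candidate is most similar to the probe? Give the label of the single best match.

C

Hamming distances to probe — A: 2; B: 9; C: 1.
Smallest is C with 1 mismatch.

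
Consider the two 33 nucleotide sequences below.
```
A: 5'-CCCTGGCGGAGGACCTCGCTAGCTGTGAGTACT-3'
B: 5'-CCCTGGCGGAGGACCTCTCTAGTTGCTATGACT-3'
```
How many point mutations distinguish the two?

Comparing position by position, 6 bases differ: 18 (G/T), 23 (C/T), 26 (T/C), 27 (G/T), 29 (G/T), 30 (T/G).

6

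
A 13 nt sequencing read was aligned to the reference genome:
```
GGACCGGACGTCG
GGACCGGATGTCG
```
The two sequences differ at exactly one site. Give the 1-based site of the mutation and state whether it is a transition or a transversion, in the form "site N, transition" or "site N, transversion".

Site 9 changes C→T. C is a pyrimidine and T is a pyrimidine, so this is a transition.

site 9, transition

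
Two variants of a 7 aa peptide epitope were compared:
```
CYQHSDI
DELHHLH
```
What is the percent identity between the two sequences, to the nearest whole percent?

6 positions differ (1, 2, 3, 5, 6, 7), so 1 of 7 match: 1/7 = 14.29%.

14%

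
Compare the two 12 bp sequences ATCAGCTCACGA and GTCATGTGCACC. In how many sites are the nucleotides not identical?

Comparing position by position, 8 sites differ: 1 (A/G), 5 (G/T), 6 (C/G), 8 (C/G), 9 (A/C), 10 (C/A), 11 (G/C), 12 (A/C).

8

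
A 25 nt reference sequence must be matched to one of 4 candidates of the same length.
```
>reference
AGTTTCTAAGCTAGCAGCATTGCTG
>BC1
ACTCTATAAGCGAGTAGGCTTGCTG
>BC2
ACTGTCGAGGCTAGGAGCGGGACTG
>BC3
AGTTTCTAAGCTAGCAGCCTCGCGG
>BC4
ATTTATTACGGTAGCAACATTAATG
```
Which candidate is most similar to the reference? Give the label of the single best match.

BC3

BC1 differs at 7 sites; BC2 differs at 9 sites; BC3 differs at 3 sites; BC4 differs at 8 sites. The closest is BC3.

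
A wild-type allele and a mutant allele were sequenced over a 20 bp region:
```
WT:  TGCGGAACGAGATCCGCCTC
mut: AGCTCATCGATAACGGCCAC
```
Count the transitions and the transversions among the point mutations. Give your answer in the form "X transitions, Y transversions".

0 transitions, 8 transversions

Mismatches (1-based):
position 1: T→A (pyrimidine→purine, transversion)
position 4: G→T (purine→pyrimidine, transversion)
position 5: G→C (purine→pyrimidine, transversion)
position 7: A→T (purine→pyrimidine, transversion)
position 11: G→T (purine→pyrimidine, transversion)
position 13: T→A (pyrimidine→purine, transversion)
position 15: C→G (pyrimidine→purine, transversion)
position 19: T→A (pyrimidine→purine, transversion)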